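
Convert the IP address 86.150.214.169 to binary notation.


86 = 01010110
150 = 10010110
214 = 11010110
169 = 10101001
Binary: 01010110.10010110.11010110.10101001


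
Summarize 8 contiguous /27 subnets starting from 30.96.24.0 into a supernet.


Original prefix: /27
Number of subnets: 8 = 2^3
New prefix = 27 - 3 = 24
Supernet: 30.96.24.0/24


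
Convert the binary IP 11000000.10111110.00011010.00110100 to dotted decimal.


11000000 = 192
10111110 = 190
00011010 = 26
00110100 = 52
IP: 192.190.26.52


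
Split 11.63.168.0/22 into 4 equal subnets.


New prefix = 22 + 2 = 24
Each subnet has 256 addresses
  11.63.168.0/24
  11.63.169.0/24
  11.63.170.0/24
  11.63.171.0/24
Subnets: 11.63.168.0/24, 11.63.169.0/24, 11.63.170.0/24, 11.63.171.0/24


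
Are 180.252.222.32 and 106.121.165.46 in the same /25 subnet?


Mask: 255.255.255.128
180.252.222.32 AND mask = 180.252.222.0
106.121.165.46 AND mask = 106.121.165.0
No, different subnets (180.252.222.0 vs 106.121.165.0)


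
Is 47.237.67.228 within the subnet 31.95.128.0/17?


Subnet network: 31.95.128.0
Test IP AND mask: 47.237.0.0
No, 47.237.67.228 is not in 31.95.128.0/17


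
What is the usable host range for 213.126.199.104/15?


Network: 213.126.0.0
Broadcast: 213.127.255.255
First usable = network + 1
Last usable = broadcast - 1
Range: 213.126.0.1 to 213.127.255.254


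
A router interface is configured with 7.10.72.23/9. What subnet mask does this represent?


/9 means 9 network bits, 23 host bits
Binary: 11111111100000000000000000000000
Mask: 255.128.0.0


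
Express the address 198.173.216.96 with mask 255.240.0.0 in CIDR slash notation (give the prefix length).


Binary: 11111111.11110000.00000000.00000000
Count leading 1s
Prefix: /12


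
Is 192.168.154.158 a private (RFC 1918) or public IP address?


RFC 1918 private ranges:
  10.0.0.0/8 (10.0.0.0 - 10.255.255.255)
  172.16.0.0/12 (172.16.0.0 - 172.31.255.255)
  192.168.0.0/16 (192.168.0.0 - 192.168.255.255)
Private (in 192.168.0.0/16)


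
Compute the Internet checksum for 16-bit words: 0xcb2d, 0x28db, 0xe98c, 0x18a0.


Sum all words (with carry folding):
+ 0xcb2d = 0xcb2d
+ 0x28db = 0xf408
+ 0xe98c = 0xdd95
+ 0x18a0 = 0xf635
One's complement: ~0xf635
Checksum = 0x09ca


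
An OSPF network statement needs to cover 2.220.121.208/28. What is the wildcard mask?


Subnet mask: 255.255.255.240
Wildcard = 255.255.255.255 - subnet mask
255 - 255 = 0
255 - 255 = 0
255 - 255 = 0
255 - 240 = 15
Wildcard: 0.0.0.15


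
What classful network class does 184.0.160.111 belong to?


First octet: 184
Binary: 10111000
10xxxxxx -> Class B (128-191)
Class B, default mask 255.255.0.0 (/16)


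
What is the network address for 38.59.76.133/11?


IP:   00100110.00111011.01001100.10000101
Mask: 11111111.11100000.00000000.00000000
AND operation:
Net:  00100110.00100000.00000000.00000000
Network: 38.32.0.0/11


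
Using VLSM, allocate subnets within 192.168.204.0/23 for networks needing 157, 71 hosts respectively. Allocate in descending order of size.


157 hosts -> /24 (254 usable): 192.168.204.0/24
71 hosts -> /25 (126 usable): 192.168.205.0/25
Allocation: 192.168.204.0/24 (157 hosts, 254 usable); 192.168.205.0/25 (71 hosts, 126 usable)


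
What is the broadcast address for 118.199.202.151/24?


Network: 118.199.202.0/24
Host bits = 8
Set all host bits to 1:
Broadcast: 118.199.202.255


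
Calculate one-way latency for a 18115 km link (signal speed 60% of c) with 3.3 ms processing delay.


Speed = 0.6 * 3e5 km/s = 180000 km/s
Propagation delay = 18115 / 180000 = 0.1006 s = 100.6389 ms
Processing delay = 3.3 ms
Total one-way latency = 103.9389 ms


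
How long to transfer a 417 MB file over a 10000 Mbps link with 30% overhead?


Effective throughput = 10000 * (1 - 30/100) = 7000 Mbps
File size in Mb = 417 * 8 = 3336 Mb
Time = 3336 / 7000
Time = 0.4766 seconds


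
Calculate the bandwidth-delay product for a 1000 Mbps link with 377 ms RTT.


BDP = bandwidth * RTT
= 1000 Mbps * 377 ms
= 1000 * 1e6 * 377 / 1000 bits
= 377000000 bits
= 47125000 bytes
= 46020.5078 KB
BDP = 377000000 bits (47125000 bytes)


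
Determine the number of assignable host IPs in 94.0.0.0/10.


Host bits = 32 - 10 = 22
Total addresses = 2^22 = 4194304
Usable = total - 2 (network and broadcast)
Usable hosts: 4194302


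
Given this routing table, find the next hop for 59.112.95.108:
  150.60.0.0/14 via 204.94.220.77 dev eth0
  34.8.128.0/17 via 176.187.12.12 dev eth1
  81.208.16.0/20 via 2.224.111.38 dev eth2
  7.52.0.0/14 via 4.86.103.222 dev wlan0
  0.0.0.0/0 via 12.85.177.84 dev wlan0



Longest prefix match for 59.112.95.108:
  /14 150.60.0.0: no
  /17 34.8.128.0: no
  /20 81.208.16.0: no
  /14 7.52.0.0: no
  /0 0.0.0.0: MATCH
Selected: next-hop 12.85.177.84 via wlan0 (matched /0)


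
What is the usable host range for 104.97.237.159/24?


Network: 104.97.237.0
Broadcast: 104.97.237.255
First usable = network + 1
Last usable = broadcast - 1
Range: 104.97.237.1 to 104.97.237.254


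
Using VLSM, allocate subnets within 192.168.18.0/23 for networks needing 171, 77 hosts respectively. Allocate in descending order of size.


171 hosts -> /24 (254 usable): 192.168.18.0/24
77 hosts -> /25 (126 usable): 192.168.19.0/25
Allocation: 192.168.18.0/24 (171 hosts, 254 usable); 192.168.19.0/25 (77 hosts, 126 usable)


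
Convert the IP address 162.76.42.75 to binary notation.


162 = 10100010
76 = 01001100
42 = 00101010
75 = 01001011
Binary: 10100010.01001100.00101010.01001011


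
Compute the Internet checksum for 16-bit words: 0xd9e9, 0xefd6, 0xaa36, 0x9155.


Sum all words (with carry folding):
+ 0xd9e9 = 0xd9e9
+ 0xefd6 = 0xc9c0
+ 0xaa36 = 0x73f7
+ 0x9155 = 0x054d
One's complement: ~0x054d
Checksum = 0xfab2


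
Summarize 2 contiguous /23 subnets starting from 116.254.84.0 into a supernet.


Original prefix: /23
Number of subnets: 2 = 2^1
New prefix = 23 - 1 = 22
Supernet: 116.254.84.0/22


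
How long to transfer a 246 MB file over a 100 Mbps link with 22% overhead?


Effective throughput = 100 * (1 - 22/100) = 78 Mbps
File size in Mb = 246 * 8 = 1968 Mb
Time = 1968 / 78
Time = 25.2308 seconds


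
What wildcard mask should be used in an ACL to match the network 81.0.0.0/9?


Subnet mask: 255.128.0.0
Wildcard = 255.255.255.255 - subnet mask
255 - 255 = 0
255 - 128 = 127
255 - 0 = 255
255 - 0 = 255
Wildcard: 0.127.255.255


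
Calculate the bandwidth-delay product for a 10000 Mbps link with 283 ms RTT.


BDP = bandwidth * RTT
= 10000 Mbps * 283 ms
= 10000 * 1e6 * 283 / 1000 bits
= 2830000000 bits
= 353750000 bytes
= 345458.9844 KB
BDP = 2830000000 bits (353750000 bytes)


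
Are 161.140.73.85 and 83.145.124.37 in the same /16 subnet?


Mask: 255.255.0.0
161.140.73.85 AND mask = 161.140.0.0
83.145.124.37 AND mask = 83.145.0.0
No, different subnets (161.140.0.0 vs 83.145.0.0)


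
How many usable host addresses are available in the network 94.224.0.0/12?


Host bits = 32 - 12 = 20
Total addresses = 2^20 = 1048576
Usable = total - 2 (network and broadcast)
Usable hosts: 1048574


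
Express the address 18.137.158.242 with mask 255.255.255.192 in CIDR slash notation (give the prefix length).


Binary: 11111111.11111111.11111111.11000000
Count leading 1s
Prefix: /26


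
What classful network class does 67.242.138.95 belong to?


First octet: 67
Binary: 01000011
0xxxxxxx -> Class A (1-126)
Class A, default mask 255.0.0.0 (/8)


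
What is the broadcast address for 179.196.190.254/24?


Network: 179.196.190.0/24
Host bits = 8
Set all host bits to 1:
Broadcast: 179.196.190.255


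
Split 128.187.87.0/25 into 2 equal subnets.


New prefix = 25 + 1 = 26
Each subnet has 64 addresses
  128.187.87.0/26
  128.187.87.64/26
Subnets: 128.187.87.0/26, 128.187.87.64/26


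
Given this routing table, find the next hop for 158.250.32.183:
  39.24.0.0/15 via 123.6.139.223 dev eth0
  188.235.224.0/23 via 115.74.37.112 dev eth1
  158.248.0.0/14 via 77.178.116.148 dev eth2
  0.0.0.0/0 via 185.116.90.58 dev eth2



Longest prefix match for 158.250.32.183:
  /15 39.24.0.0: no
  /23 188.235.224.0: no
  /14 158.248.0.0: MATCH
  /0 0.0.0.0: MATCH
Selected: next-hop 77.178.116.148 via eth2 (matched /14)


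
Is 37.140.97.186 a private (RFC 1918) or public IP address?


RFC 1918 private ranges:
  10.0.0.0/8 (10.0.0.0 - 10.255.255.255)
  172.16.0.0/12 (172.16.0.0 - 172.31.255.255)
  192.168.0.0/16 (192.168.0.0 - 192.168.255.255)
Public (not in any RFC 1918 range)


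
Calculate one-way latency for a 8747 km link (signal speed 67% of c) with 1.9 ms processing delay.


Speed = 0.67 * 3e5 km/s = 201000 km/s
Propagation delay = 8747 / 201000 = 0.0435 s = 43.5174 ms
Processing delay = 1.9 ms
Total one-way latency = 45.4174 ms


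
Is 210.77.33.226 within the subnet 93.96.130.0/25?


Subnet network: 93.96.130.0
Test IP AND mask: 210.77.33.128
No, 210.77.33.226 is not in 93.96.130.0/25


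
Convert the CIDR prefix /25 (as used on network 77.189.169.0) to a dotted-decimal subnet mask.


/25 means 25 network bits, 7 host bits
Binary: 11111111111111111111111110000000
Mask: 255.255.255.128


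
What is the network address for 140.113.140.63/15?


IP:   10001100.01110001.10001100.00111111
Mask: 11111111.11111110.00000000.00000000
AND operation:
Net:  10001100.01110000.00000000.00000000
Network: 140.112.0.0/15


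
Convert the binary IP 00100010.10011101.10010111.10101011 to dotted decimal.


00100010 = 34
10011101 = 157
10010111 = 151
10101011 = 171
IP: 34.157.151.171


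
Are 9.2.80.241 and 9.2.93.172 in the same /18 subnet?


Mask: 255.255.192.0
9.2.80.241 AND mask = 9.2.64.0
9.2.93.172 AND mask = 9.2.64.0
Yes, same subnet (9.2.64.0)


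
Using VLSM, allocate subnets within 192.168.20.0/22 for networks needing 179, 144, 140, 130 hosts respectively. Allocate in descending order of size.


179 hosts -> /24 (254 usable): 192.168.20.0/24
144 hosts -> /24 (254 usable): 192.168.21.0/24
140 hosts -> /24 (254 usable): 192.168.22.0/24
130 hosts -> /24 (254 usable): 192.168.23.0/24
Allocation: 192.168.20.0/24 (179 hosts, 254 usable); 192.168.21.0/24 (144 hosts, 254 usable); 192.168.22.0/24 (140 hosts, 254 usable); 192.168.23.0/24 (130 hosts, 254 usable)


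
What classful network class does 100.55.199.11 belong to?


First octet: 100
Binary: 01100100
0xxxxxxx -> Class A (1-126)
Class A, default mask 255.0.0.0 (/8)


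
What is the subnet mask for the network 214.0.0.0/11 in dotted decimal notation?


/11 means 11 network bits, 21 host bits
Binary: 11111111111000000000000000000000
Mask: 255.224.0.0


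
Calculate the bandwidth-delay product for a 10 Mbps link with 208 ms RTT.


BDP = bandwidth * RTT
= 10 Mbps * 208 ms
= 10 * 1e6 * 208 / 1000 bits
= 2080000 bits
= 260000 bytes
= 253.9062 KB
BDP = 2080000 bits (260000 bytes)


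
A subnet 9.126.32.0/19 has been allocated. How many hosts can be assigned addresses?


Host bits = 32 - 19 = 13
Total addresses = 2^13 = 8192
Usable = total - 2 (network and broadcast)
Usable hosts: 8190


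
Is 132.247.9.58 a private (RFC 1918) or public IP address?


RFC 1918 private ranges:
  10.0.0.0/8 (10.0.0.0 - 10.255.255.255)
  172.16.0.0/12 (172.16.0.0 - 172.31.255.255)
  192.168.0.0/16 (192.168.0.0 - 192.168.255.255)
Public (not in any RFC 1918 range)


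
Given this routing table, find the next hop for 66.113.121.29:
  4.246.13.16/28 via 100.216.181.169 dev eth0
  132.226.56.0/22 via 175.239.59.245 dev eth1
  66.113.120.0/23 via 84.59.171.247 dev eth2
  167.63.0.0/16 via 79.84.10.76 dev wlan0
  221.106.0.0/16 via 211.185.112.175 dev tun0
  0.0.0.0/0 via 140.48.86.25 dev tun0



Longest prefix match for 66.113.121.29:
  /28 4.246.13.16: no
  /22 132.226.56.0: no
  /23 66.113.120.0: MATCH
  /16 167.63.0.0: no
  /16 221.106.0.0: no
  /0 0.0.0.0: MATCH
Selected: next-hop 84.59.171.247 via eth2 (matched /23)


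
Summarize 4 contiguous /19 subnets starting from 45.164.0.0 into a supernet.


Original prefix: /19
Number of subnets: 4 = 2^2
New prefix = 19 - 2 = 17
Supernet: 45.164.0.0/17


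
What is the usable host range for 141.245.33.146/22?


Network: 141.245.32.0
Broadcast: 141.245.35.255
First usable = network + 1
Last usable = broadcast - 1
Range: 141.245.32.1 to 141.245.35.254


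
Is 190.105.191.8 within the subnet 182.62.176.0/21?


Subnet network: 182.62.176.0
Test IP AND mask: 190.105.184.0
No, 190.105.191.8 is not in 182.62.176.0/21


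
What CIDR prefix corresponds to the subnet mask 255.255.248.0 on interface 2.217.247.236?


Binary: 11111111.11111111.11111000.00000000
Count leading 1s
Prefix: /21


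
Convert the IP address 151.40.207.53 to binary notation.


151 = 10010111
40 = 00101000
207 = 11001111
53 = 00110101
Binary: 10010111.00101000.11001111.00110101


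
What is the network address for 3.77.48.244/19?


IP:   00000011.01001101.00110000.11110100
Mask: 11111111.11111111.11100000.00000000
AND operation:
Net:  00000011.01001101.00100000.00000000
Network: 3.77.32.0/19


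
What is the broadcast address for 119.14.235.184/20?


Network: 119.14.224.0/20
Host bits = 12
Set all host bits to 1:
Broadcast: 119.14.239.255


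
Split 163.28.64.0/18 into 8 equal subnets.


New prefix = 18 + 3 = 21
Each subnet has 2048 addresses
  163.28.64.0/21
  163.28.72.0/21
  163.28.80.0/21
  163.28.88.0/21
  163.28.96.0/21
  163.28.104.0/21
  163.28.112.0/21
  163.28.120.0/21
Subnets: 163.28.64.0/21, 163.28.72.0/21, 163.28.80.0/21, 163.28.88.0/21, 163.28.96.0/21, 163.28.104.0/21, 163.28.112.0/21, 163.28.120.0/21


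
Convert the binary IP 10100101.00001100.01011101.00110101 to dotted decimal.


10100101 = 165
00001100 = 12
01011101 = 93
00110101 = 53
IP: 165.12.93.53


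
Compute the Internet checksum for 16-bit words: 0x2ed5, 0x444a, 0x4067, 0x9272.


Sum all words (with carry folding):
+ 0x2ed5 = 0x2ed5
+ 0x444a = 0x731f
+ 0x4067 = 0xb386
+ 0x9272 = 0x45f9
One's complement: ~0x45f9
Checksum = 0xba06


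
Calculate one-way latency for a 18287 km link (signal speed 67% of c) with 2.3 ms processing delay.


Speed = 0.67 * 3e5 km/s = 201000 km/s
Propagation delay = 18287 / 201000 = 0.091 s = 90.9801 ms
Processing delay = 2.3 ms
Total one-way latency = 93.2801 ms


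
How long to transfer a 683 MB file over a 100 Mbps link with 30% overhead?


Effective throughput = 100 * (1 - 30/100) = 70 Mbps
File size in Mb = 683 * 8 = 5464 Mb
Time = 5464 / 70
Time = 78.0571 seconds


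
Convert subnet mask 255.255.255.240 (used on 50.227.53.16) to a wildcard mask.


Subnet mask: 255.255.255.240
Wildcard = 255.255.255.255 - subnet mask
255 - 255 = 0
255 - 255 = 0
255 - 255 = 0
255 - 240 = 15
Wildcard: 0.0.0.15


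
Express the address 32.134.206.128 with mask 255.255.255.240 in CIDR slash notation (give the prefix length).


Binary: 11111111.11111111.11111111.11110000
Count leading 1s
Prefix: /28


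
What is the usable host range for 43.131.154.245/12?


Network: 43.128.0.0
Broadcast: 43.143.255.255
First usable = network + 1
Last usable = broadcast - 1
Range: 43.128.0.1 to 43.143.255.254


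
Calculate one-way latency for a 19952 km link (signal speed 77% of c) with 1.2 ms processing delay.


Speed = 0.77 * 3e5 km/s = 231000 km/s
Propagation delay = 19952 / 231000 = 0.0864 s = 86.3723 ms
Processing delay = 1.2 ms
Total one-way latency = 87.5723 ms


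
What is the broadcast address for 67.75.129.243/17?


Network: 67.75.128.0/17
Host bits = 15
Set all host bits to 1:
Broadcast: 67.75.255.255


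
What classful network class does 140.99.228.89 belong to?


First octet: 140
Binary: 10001100
10xxxxxx -> Class B (128-191)
Class B, default mask 255.255.0.0 (/16)


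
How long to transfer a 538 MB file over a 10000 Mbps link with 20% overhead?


Effective throughput = 10000 * (1 - 20/100) = 8000 Mbps
File size in Mb = 538 * 8 = 4304 Mb
Time = 4304 / 8000
Time = 0.538 seconds


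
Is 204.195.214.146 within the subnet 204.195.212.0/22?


Subnet network: 204.195.212.0
Test IP AND mask: 204.195.212.0
Yes, 204.195.214.146 is in 204.195.212.0/22


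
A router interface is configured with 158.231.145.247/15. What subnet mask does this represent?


/15 means 15 network bits, 17 host bits
Binary: 11111111111111100000000000000000
Mask: 255.254.0.0


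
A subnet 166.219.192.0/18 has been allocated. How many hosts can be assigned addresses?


Host bits = 32 - 18 = 14
Total addresses = 2^14 = 16384
Usable = total - 2 (network and broadcast)
Usable hosts: 16382


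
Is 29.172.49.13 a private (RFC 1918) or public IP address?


RFC 1918 private ranges:
  10.0.0.0/8 (10.0.0.0 - 10.255.255.255)
  172.16.0.0/12 (172.16.0.0 - 172.31.255.255)
  192.168.0.0/16 (192.168.0.0 - 192.168.255.255)
Public (not in any RFC 1918 range)


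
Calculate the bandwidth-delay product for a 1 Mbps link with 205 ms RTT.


BDP = bandwidth * RTT
= 1 Mbps * 205 ms
= 1 * 1e6 * 205 / 1000 bits
= 205000 bits
= 25625 bytes
= 25.0244 KB
BDP = 205000 bits (25625 bytes)


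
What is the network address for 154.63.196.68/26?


IP:   10011010.00111111.11000100.01000100
Mask: 11111111.11111111.11111111.11000000
AND operation:
Net:  10011010.00111111.11000100.01000000
Network: 154.63.196.64/26


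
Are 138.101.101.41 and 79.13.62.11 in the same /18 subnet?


Mask: 255.255.192.0
138.101.101.41 AND mask = 138.101.64.0
79.13.62.11 AND mask = 79.13.0.0
No, different subnets (138.101.64.0 vs 79.13.0.0)


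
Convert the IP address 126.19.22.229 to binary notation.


126 = 01111110
19 = 00010011
22 = 00010110
229 = 11100101
Binary: 01111110.00010011.00010110.11100101


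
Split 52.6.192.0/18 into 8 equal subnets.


New prefix = 18 + 3 = 21
Each subnet has 2048 addresses
  52.6.192.0/21
  52.6.200.0/21
  52.6.208.0/21
  52.6.216.0/21
  52.6.224.0/21
  52.6.232.0/21
  52.6.240.0/21
  52.6.248.0/21
Subnets: 52.6.192.0/21, 52.6.200.0/21, 52.6.208.0/21, 52.6.216.0/21, 52.6.224.0/21, 52.6.232.0/21, 52.6.240.0/21, 52.6.248.0/21


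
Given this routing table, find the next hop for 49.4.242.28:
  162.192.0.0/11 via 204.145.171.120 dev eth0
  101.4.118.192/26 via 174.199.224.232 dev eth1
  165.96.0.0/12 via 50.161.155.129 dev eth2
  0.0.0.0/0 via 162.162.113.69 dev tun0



Longest prefix match for 49.4.242.28:
  /11 162.192.0.0: no
  /26 101.4.118.192: no
  /12 165.96.0.0: no
  /0 0.0.0.0: MATCH
Selected: next-hop 162.162.113.69 via tun0 (matched /0)


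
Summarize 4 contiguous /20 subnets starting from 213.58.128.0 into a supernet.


Original prefix: /20
Number of subnets: 4 = 2^2
New prefix = 20 - 2 = 18
Supernet: 213.58.128.0/18


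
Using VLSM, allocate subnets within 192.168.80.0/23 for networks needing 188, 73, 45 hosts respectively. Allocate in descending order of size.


188 hosts -> /24 (254 usable): 192.168.80.0/24
73 hosts -> /25 (126 usable): 192.168.81.0/25
45 hosts -> /26 (62 usable): 192.168.81.128/26
Allocation: 192.168.80.0/24 (188 hosts, 254 usable); 192.168.81.0/25 (73 hosts, 126 usable); 192.168.81.128/26 (45 hosts, 62 usable)


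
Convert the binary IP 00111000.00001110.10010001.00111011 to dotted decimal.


00111000 = 56
00001110 = 14
10010001 = 145
00111011 = 59
IP: 56.14.145.59


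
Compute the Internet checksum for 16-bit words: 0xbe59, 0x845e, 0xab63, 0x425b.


Sum all words (with carry folding):
+ 0xbe59 = 0xbe59
+ 0x845e = 0x42b8
+ 0xab63 = 0xee1b
+ 0x425b = 0x3077
One's complement: ~0x3077
Checksum = 0xcf88


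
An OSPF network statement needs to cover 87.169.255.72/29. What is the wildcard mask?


Subnet mask: 255.255.255.248
Wildcard = 255.255.255.255 - subnet mask
255 - 255 = 0
255 - 255 = 0
255 - 255 = 0
255 - 248 = 7
Wildcard: 0.0.0.7


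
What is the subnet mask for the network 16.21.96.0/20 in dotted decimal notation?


/20 means 20 network bits, 12 host bits
Binary: 11111111111111111111000000000000
Mask: 255.255.240.0


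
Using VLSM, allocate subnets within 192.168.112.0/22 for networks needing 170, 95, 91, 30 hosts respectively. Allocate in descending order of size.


170 hosts -> /24 (254 usable): 192.168.112.0/24
95 hosts -> /25 (126 usable): 192.168.113.0/25
91 hosts -> /25 (126 usable): 192.168.113.128/25
30 hosts -> /27 (30 usable): 192.168.114.0/27
Allocation: 192.168.112.0/24 (170 hosts, 254 usable); 192.168.113.0/25 (95 hosts, 126 usable); 192.168.113.128/25 (91 hosts, 126 usable); 192.168.114.0/27 (30 hosts, 30 usable)


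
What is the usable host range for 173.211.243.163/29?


Network: 173.211.243.160
Broadcast: 173.211.243.167
First usable = network + 1
Last usable = broadcast - 1
Range: 173.211.243.161 to 173.211.243.166


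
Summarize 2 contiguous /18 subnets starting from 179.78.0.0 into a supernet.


Original prefix: /18
Number of subnets: 2 = 2^1
New prefix = 18 - 1 = 17
Supernet: 179.78.0.0/17


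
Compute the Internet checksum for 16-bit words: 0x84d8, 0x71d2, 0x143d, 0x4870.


Sum all words (with carry folding):
+ 0x84d8 = 0x84d8
+ 0x71d2 = 0xf6aa
+ 0x143d = 0x0ae8
+ 0x4870 = 0x5358
One's complement: ~0x5358
Checksum = 0xaca7


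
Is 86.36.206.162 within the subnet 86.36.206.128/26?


Subnet network: 86.36.206.128
Test IP AND mask: 86.36.206.128
Yes, 86.36.206.162 is in 86.36.206.128/26


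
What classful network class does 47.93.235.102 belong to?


First octet: 47
Binary: 00101111
0xxxxxxx -> Class A (1-126)
Class A, default mask 255.0.0.0 (/8)


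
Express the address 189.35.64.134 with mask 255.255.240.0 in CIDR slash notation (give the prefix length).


Binary: 11111111.11111111.11110000.00000000
Count leading 1s
Prefix: /20


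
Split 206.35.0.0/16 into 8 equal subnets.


New prefix = 16 + 3 = 19
Each subnet has 8192 addresses
  206.35.0.0/19
  206.35.32.0/19
  206.35.64.0/19
  206.35.96.0/19
  206.35.128.0/19
  206.35.160.0/19
  206.35.192.0/19
  206.35.224.0/19
Subnets: 206.35.0.0/19, 206.35.32.0/19, 206.35.64.0/19, 206.35.96.0/19, 206.35.128.0/19, 206.35.160.0/19, 206.35.192.0/19, 206.35.224.0/19


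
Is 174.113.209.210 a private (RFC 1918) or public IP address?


RFC 1918 private ranges:
  10.0.0.0/8 (10.0.0.0 - 10.255.255.255)
  172.16.0.0/12 (172.16.0.0 - 172.31.255.255)
  192.168.0.0/16 (192.168.0.0 - 192.168.255.255)
Public (not in any RFC 1918 range)


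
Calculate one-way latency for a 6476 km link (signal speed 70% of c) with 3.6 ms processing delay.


Speed = 0.7 * 3e5 km/s = 210000 km/s
Propagation delay = 6476 / 210000 = 0.0308 s = 30.8381 ms
Processing delay = 3.6 ms
Total one-way latency = 34.4381 ms


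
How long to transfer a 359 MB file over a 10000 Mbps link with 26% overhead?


Effective throughput = 10000 * (1 - 26/100) = 7400 Mbps
File size in Mb = 359 * 8 = 2872 Mb
Time = 2872 / 7400
Time = 0.3881 seconds


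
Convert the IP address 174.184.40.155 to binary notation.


174 = 10101110
184 = 10111000
40 = 00101000
155 = 10011011
Binary: 10101110.10111000.00101000.10011011


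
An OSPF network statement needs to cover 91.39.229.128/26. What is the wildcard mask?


Subnet mask: 255.255.255.192
Wildcard = 255.255.255.255 - subnet mask
255 - 255 = 0
255 - 255 = 0
255 - 255 = 0
255 - 192 = 63
Wildcard: 0.0.0.63


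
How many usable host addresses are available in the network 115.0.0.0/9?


Host bits = 32 - 9 = 23
Total addresses = 2^23 = 8388608
Usable = total - 2 (network and broadcast)
Usable hosts: 8388606


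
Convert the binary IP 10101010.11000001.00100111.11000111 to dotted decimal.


10101010 = 170
11000001 = 193
00100111 = 39
11000111 = 199
IP: 170.193.39.199


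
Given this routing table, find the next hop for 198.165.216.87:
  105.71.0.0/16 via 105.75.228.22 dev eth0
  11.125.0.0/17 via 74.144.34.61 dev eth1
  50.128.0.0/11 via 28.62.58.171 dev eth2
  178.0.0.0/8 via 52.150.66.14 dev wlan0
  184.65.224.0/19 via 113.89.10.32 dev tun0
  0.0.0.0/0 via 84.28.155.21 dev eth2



Longest prefix match for 198.165.216.87:
  /16 105.71.0.0: no
  /17 11.125.0.0: no
  /11 50.128.0.0: no
  /8 178.0.0.0: no
  /19 184.65.224.0: no
  /0 0.0.0.0: MATCH
Selected: next-hop 84.28.155.21 via eth2 (matched /0)


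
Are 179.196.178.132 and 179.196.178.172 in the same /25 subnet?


Mask: 255.255.255.128
179.196.178.132 AND mask = 179.196.178.128
179.196.178.172 AND mask = 179.196.178.128
Yes, same subnet (179.196.178.128)


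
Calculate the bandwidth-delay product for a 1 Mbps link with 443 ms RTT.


BDP = bandwidth * RTT
= 1 Mbps * 443 ms
= 1 * 1e6 * 443 / 1000 bits
= 443000 bits
= 55375 bytes
= 54.0771 KB
BDP = 443000 bits (55375 bytes)


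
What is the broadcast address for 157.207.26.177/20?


Network: 157.207.16.0/20
Host bits = 12
Set all host bits to 1:
Broadcast: 157.207.31.255


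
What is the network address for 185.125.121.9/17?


IP:   10111001.01111101.01111001.00001001
Mask: 11111111.11111111.10000000.00000000
AND operation:
Net:  10111001.01111101.00000000.00000000
Network: 185.125.0.0/17


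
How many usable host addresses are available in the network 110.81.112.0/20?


Host bits = 32 - 20 = 12
Total addresses = 2^12 = 4096
Usable = total - 2 (network and broadcast)
Usable hosts: 4094


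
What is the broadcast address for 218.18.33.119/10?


Network: 218.0.0.0/10
Host bits = 22
Set all host bits to 1:
Broadcast: 218.63.255.255


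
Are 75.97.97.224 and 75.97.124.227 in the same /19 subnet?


Mask: 255.255.224.0
75.97.97.224 AND mask = 75.97.96.0
75.97.124.227 AND mask = 75.97.96.0
Yes, same subnet (75.97.96.0)


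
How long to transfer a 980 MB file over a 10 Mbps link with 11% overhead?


Effective throughput = 10 * (1 - 11/100) = 8.9 Mbps
File size in Mb = 980 * 8 = 7840 Mb
Time = 7840 / 8.9
Time = 880.8989 seconds


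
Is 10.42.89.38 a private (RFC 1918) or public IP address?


RFC 1918 private ranges:
  10.0.0.0/8 (10.0.0.0 - 10.255.255.255)
  172.16.0.0/12 (172.16.0.0 - 172.31.255.255)
  192.168.0.0/16 (192.168.0.0 - 192.168.255.255)
Private (in 10.0.0.0/8)


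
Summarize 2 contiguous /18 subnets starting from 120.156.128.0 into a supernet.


Original prefix: /18
Number of subnets: 2 = 2^1
New prefix = 18 - 1 = 17
Supernet: 120.156.128.0/17


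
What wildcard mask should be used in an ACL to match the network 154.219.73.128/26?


Subnet mask: 255.255.255.192
Wildcard = 255.255.255.255 - subnet mask
255 - 255 = 0
255 - 255 = 0
255 - 255 = 0
255 - 192 = 63
Wildcard: 0.0.0.63


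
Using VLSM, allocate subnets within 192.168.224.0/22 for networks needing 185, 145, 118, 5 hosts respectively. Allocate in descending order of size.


185 hosts -> /24 (254 usable): 192.168.224.0/24
145 hosts -> /24 (254 usable): 192.168.225.0/24
118 hosts -> /25 (126 usable): 192.168.226.0/25
5 hosts -> /29 (6 usable): 192.168.226.128/29
Allocation: 192.168.224.0/24 (185 hosts, 254 usable); 192.168.225.0/24 (145 hosts, 254 usable); 192.168.226.0/25 (118 hosts, 126 usable); 192.168.226.128/29 (5 hosts, 6 usable)


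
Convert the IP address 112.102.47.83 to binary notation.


112 = 01110000
102 = 01100110
47 = 00101111
83 = 01010011
Binary: 01110000.01100110.00101111.01010011


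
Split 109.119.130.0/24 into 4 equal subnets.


New prefix = 24 + 2 = 26
Each subnet has 64 addresses
  109.119.130.0/26
  109.119.130.64/26
  109.119.130.128/26
  109.119.130.192/26
Subnets: 109.119.130.0/26, 109.119.130.64/26, 109.119.130.128/26, 109.119.130.192/26


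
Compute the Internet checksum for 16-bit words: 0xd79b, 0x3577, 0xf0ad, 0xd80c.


Sum all words (with carry folding):
+ 0xd79b = 0xd79b
+ 0x3577 = 0x0d13
+ 0xf0ad = 0xfdc0
+ 0xd80c = 0xd5cd
One's complement: ~0xd5cd
Checksum = 0x2a32


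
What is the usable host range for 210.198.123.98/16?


Network: 210.198.0.0
Broadcast: 210.198.255.255
First usable = network + 1
Last usable = broadcast - 1
Range: 210.198.0.1 to 210.198.255.254


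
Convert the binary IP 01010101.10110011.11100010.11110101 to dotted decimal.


01010101 = 85
10110011 = 179
11100010 = 226
11110101 = 245
IP: 85.179.226.245


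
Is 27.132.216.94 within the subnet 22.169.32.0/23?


Subnet network: 22.169.32.0
Test IP AND mask: 27.132.216.0
No, 27.132.216.94 is not in 22.169.32.0/23


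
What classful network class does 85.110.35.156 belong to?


First octet: 85
Binary: 01010101
0xxxxxxx -> Class A (1-126)
Class A, default mask 255.0.0.0 (/8)


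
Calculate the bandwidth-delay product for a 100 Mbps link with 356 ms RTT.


BDP = bandwidth * RTT
= 100 Mbps * 356 ms
= 100 * 1e6 * 356 / 1000 bits
= 35600000 bits
= 4450000 bytes
= 4345.7031 KB
BDP = 35600000 bits (4450000 bytes)


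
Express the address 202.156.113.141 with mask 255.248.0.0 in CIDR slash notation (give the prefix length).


Binary: 11111111.11111000.00000000.00000000
Count leading 1s
Prefix: /13


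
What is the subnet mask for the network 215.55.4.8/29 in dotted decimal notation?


/29 means 29 network bits, 3 host bits
Binary: 11111111111111111111111111111000
Mask: 255.255.255.248


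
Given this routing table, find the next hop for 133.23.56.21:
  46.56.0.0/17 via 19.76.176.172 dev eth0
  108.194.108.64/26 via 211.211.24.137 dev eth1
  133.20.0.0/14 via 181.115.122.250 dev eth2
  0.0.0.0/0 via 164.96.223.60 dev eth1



Longest prefix match for 133.23.56.21:
  /17 46.56.0.0: no
  /26 108.194.108.64: no
  /14 133.20.0.0: MATCH
  /0 0.0.0.0: MATCH
Selected: next-hop 181.115.122.250 via eth2 (matched /14)


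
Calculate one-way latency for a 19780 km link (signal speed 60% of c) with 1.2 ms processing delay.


Speed = 0.6 * 3e5 km/s = 180000 km/s
Propagation delay = 19780 / 180000 = 0.1099 s = 109.8889 ms
Processing delay = 1.2 ms
Total one-way latency = 111.0889 ms


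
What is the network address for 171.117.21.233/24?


IP:   10101011.01110101.00010101.11101001
Mask: 11111111.11111111.11111111.00000000
AND operation:
Net:  10101011.01110101.00010101.00000000
Network: 171.117.21.0/24


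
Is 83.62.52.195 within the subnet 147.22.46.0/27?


Subnet network: 147.22.46.0
Test IP AND mask: 83.62.52.192
No, 83.62.52.195 is not in 147.22.46.0/27


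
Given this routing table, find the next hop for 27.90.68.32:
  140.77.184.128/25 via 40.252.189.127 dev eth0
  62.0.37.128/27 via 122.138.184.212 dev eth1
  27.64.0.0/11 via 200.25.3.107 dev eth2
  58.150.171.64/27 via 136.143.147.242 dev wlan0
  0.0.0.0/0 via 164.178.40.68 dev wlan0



Longest prefix match for 27.90.68.32:
  /25 140.77.184.128: no
  /27 62.0.37.128: no
  /11 27.64.0.0: MATCH
  /27 58.150.171.64: no
  /0 0.0.0.0: MATCH
Selected: next-hop 200.25.3.107 via eth2 (matched /11)


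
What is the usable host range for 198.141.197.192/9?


Network: 198.128.0.0
Broadcast: 198.255.255.255
First usable = network + 1
Last usable = broadcast - 1
Range: 198.128.0.1 to 198.255.255.254


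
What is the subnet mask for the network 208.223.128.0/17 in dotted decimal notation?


/17 means 17 network bits, 15 host bits
Binary: 11111111111111111000000000000000
Mask: 255.255.128.0


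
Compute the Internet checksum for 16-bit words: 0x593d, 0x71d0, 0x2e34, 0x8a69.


Sum all words (with carry folding):
+ 0x593d = 0x593d
+ 0x71d0 = 0xcb0d
+ 0x2e34 = 0xf941
+ 0x8a69 = 0x83ab
One's complement: ~0x83ab
Checksum = 0x7c54


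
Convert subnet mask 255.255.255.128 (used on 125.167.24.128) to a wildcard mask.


Subnet mask: 255.255.255.128
Wildcard = 255.255.255.255 - subnet mask
255 - 255 = 0
255 - 255 = 0
255 - 255 = 0
255 - 128 = 127
Wildcard: 0.0.0.127


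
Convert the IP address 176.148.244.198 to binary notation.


176 = 10110000
148 = 10010100
244 = 11110100
198 = 11000110
Binary: 10110000.10010100.11110100.11000110


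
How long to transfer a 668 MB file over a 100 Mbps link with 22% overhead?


Effective throughput = 100 * (1 - 22/100) = 78 Mbps
File size in Mb = 668 * 8 = 5344 Mb
Time = 5344 / 78
Time = 68.5128 seconds


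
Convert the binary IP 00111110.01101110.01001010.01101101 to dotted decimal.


00111110 = 62
01101110 = 110
01001010 = 74
01101101 = 109
IP: 62.110.74.109


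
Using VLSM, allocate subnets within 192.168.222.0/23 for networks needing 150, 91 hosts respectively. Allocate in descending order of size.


150 hosts -> /24 (254 usable): 192.168.222.0/24
91 hosts -> /25 (126 usable): 192.168.223.0/25
Allocation: 192.168.222.0/24 (150 hosts, 254 usable); 192.168.223.0/25 (91 hosts, 126 usable)


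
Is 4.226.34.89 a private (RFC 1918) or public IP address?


RFC 1918 private ranges:
  10.0.0.0/8 (10.0.0.0 - 10.255.255.255)
  172.16.0.0/12 (172.16.0.0 - 172.31.255.255)
  192.168.0.0/16 (192.168.0.0 - 192.168.255.255)
Public (not in any RFC 1918 range)


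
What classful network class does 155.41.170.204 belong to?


First octet: 155
Binary: 10011011
10xxxxxx -> Class B (128-191)
Class B, default mask 255.255.0.0 (/16)


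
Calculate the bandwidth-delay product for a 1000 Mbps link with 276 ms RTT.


BDP = bandwidth * RTT
= 1000 Mbps * 276 ms
= 1000 * 1e6 * 276 / 1000 bits
= 276000000 bits
= 34500000 bytes
= 33691.4062 KB
BDP = 276000000 bits (34500000 bytes)


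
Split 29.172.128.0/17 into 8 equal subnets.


New prefix = 17 + 3 = 20
Each subnet has 4096 addresses
  29.172.128.0/20
  29.172.144.0/20
  29.172.160.0/20
  29.172.176.0/20
  29.172.192.0/20
  29.172.208.0/20
  29.172.224.0/20
  29.172.240.0/20
Subnets: 29.172.128.0/20, 29.172.144.0/20, 29.172.160.0/20, 29.172.176.0/20, 29.172.192.0/20, 29.172.208.0/20, 29.172.224.0/20, 29.172.240.0/20


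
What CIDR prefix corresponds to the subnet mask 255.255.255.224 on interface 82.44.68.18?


Binary: 11111111.11111111.11111111.11100000
Count leading 1s
Prefix: /27


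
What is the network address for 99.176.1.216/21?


IP:   01100011.10110000.00000001.11011000
Mask: 11111111.11111111.11111000.00000000
AND operation:
Net:  01100011.10110000.00000000.00000000
Network: 99.176.0.0/21


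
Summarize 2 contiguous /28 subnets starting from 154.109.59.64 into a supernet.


Original prefix: /28
Number of subnets: 2 = 2^1
New prefix = 28 - 1 = 27
Supernet: 154.109.59.64/27


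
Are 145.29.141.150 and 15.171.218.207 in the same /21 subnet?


Mask: 255.255.248.0
145.29.141.150 AND mask = 145.29.136.0
15.171.218.207 AND mask = 15.171.216.0
No, different subnets (145.29.136.0 vs 15.171.216.0)


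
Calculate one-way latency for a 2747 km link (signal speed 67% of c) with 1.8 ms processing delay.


Speed = 0.67 * 3e5 km/s = 201000 km/s
Propagation delay = 2747 / 201000 = 0.0137 s = 13.6667 ms
Processing delay = 1.8 ms
Total one-way latency = 15.4667 ms


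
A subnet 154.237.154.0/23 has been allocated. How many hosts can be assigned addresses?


Host bits = 32 - 23 = 9
Total addresses = 2^9 = 512
Usable = total - 2 (network and broadcast)
Usable hosts: 510


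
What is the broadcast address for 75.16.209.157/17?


Network: 75.16.128.0/17
Host bits = 15
Set all host bits to 1:
Broadcast: 75.16.255.255


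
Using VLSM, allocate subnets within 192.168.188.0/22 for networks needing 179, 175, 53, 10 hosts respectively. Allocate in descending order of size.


179 hosts -> /24 (254 usable): 192.168.188.0/24
175 hosts -> /24 (254 usable): 192.168.189.0/24
53 hosts -> /26 (62 usable): 192.168.190.0/26
10 hosts -> /28 (14 usable): 192.168.190.64/28
Allocation: 192.168.188.0/24 (179 hosts, 254 usable); 192.168.189.0/24 (175 hosts, 254 usable); 192.168.190.0/26 (53 hosts, 62 usable); 192.168.190.64/28 (10 hosts, 14 usable)


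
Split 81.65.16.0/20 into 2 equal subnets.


New prefix = 20 + 1 = 21
Each subnet has 2048 addresses
  81.65.16.0/21
  81.65.24.0/21
Subnets: 81.65.16.0/21, 81.65.24.0/21


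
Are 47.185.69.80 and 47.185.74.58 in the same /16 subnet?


Mask: 255.255.0.0
47.185.69.80 AND mask = 47.185.0.0
47.185.74.58 AND mask = 47.185.0.0
Yes, same subnet (47.185.0.0)


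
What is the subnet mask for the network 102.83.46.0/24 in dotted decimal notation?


/24 means 24 network bits, 8 host bits
Binary: 11111111111111111111111100000000
Mask: 255.255.255.0


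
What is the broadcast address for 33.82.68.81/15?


Network: 33.82.0.0/15
Host bits = 17
Set all host bits to 1:
Broadcast: 33.83.255.255


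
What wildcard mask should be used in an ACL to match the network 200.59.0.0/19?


Subnet mask: 255.255.224.0
Wildcard = 255.255.255.255 - subnet mask
255 - 255 = 0
255 - 255 = 0
255 - 224 = 31
255 - 0 = 255
Wildcard: 0.0.31.255


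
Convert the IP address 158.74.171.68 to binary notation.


158 = 10011110
74 = 01001010
171 = 10101011
68 = 01000100
Binary: 10011110.01001010.10101011.01000100


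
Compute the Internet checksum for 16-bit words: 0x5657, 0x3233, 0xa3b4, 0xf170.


Sum all words (with carry folding):
+ 0x5657 = 0x5657
+ 0x3233 = 0x888a
+ 0xa3b4 = 0x2c3f
+ 0xf170 = 0x1db0
One's complement: ~0x1db0
Checksum = 0xe24f


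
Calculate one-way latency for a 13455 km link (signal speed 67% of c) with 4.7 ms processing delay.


Speed = 0.67 * 3e5 km/s = 201000 km/s
Propagation delay = 13455 / 201000 = 0.0669 s = 66.9403 ms
Processing delay = 4.7 ms
Total one-way latency = 71.6403 ms


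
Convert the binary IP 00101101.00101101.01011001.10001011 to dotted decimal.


00101101 = 45
00101101 = 45
01011001 = 89
10001011 = 139
IP: 45.45.89.139


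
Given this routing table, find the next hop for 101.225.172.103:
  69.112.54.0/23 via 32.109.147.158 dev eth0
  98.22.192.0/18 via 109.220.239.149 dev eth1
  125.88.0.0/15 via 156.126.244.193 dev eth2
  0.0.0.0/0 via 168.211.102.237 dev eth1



Longest prefix match for 101.225.172.103:
  /23 69.112.54.0: no
  /18 98.22.192.0: no
  /15 125.88.0.0: no
  /0 0.0.0.0: MATCH
Selected: next-hop 168.211.102.237 via eth1 (matched /0)


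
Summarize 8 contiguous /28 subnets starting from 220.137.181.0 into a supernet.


Original prefix: /28
Number of subnets: 8 = 2^3
New prefix = 28 - 3 = 25
Supernet: 220.137.181.0/25


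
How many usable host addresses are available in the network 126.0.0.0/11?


Host bits = 32 - 11 = 21
Total addresses = 2^21 = 2097152
Usable = total - 2 (network and broadcast)
Usable hosts: 2097150


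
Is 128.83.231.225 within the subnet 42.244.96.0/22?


Subnet network: 42.244.96.0
Test IP AND mask: 128.83.228.0
No, 128.83.231.225 is not in 42.244.96.0/22


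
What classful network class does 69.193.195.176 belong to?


First octet: 69
Binary: 01000101
0xxxxxxx -> Class A (1-126)
Class A, default mask 255.0.0.0 (/8)


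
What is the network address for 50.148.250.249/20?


IP:   00110010.10010100.11111010.11111001
Mask: 11111111.11111111.11110000.00000000
AND operation:
Net:  00110010.10010100.11110000.00000000
Network: 50.148.240.0/20


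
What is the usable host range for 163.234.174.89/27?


Network: 163.234.174.64
Broadcast: 163.234.174.95
First usable = network + 1
Last usable = broadcast - 1
Range: 163.234.174.65 to 163.234.174.94


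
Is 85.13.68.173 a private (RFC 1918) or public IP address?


RFC 1918 private ranges:
  10.0.0.0/8 (10.0.0.0 - 10.255.255.255)
  172.16.0.0/12 (172.16.0.0 - 172.31.255.255)
  192.168.0.0/16 (192.168.0.0 - 192.168.255.255)
Public (not in any RFC 1918 range)


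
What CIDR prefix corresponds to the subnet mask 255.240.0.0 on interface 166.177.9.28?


Binary: 11111111.11110000.00000000.00000000
Count leading 1s
Prefix: /12


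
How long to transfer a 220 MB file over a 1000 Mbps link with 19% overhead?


Effective throughput = 1000 * (1 - 19/100) = 810 Mbps
File size in Mb = 220 * 8 = 1760 Mb
Time = 1760 / 810
Time = 2.1728 seconds


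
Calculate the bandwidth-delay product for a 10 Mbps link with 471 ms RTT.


BDP = bandwidth * RTT
= 10 Mbps * 471 ms
= 10 * 1e6 * 471 / 1000 bits
= 4710000 bits
= 588750 bytes
= 574.9512 KB
BDP = 4710000 bits (588750 bytes)
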